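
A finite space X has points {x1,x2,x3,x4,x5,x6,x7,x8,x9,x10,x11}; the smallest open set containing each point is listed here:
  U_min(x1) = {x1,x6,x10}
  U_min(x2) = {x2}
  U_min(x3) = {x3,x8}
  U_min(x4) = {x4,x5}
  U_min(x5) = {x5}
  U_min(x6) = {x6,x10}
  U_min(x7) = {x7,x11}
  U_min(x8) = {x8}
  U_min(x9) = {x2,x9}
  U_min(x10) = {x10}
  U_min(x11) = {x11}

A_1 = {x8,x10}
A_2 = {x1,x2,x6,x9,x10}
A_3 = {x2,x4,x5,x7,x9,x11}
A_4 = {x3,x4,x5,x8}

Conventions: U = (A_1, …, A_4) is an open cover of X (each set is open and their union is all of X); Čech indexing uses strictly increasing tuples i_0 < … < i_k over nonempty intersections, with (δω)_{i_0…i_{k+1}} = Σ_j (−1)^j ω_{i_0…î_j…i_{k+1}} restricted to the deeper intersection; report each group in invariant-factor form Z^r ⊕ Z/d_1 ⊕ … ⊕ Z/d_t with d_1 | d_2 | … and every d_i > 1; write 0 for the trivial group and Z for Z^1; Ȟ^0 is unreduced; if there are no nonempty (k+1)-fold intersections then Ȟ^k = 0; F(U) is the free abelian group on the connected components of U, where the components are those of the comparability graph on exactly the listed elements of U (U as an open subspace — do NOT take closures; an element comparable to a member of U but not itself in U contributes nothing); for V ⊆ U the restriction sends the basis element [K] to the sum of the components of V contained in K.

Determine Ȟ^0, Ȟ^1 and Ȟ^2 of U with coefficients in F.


nonempty intersections:
  A12={x10} A14={x8} A23={x2,x9} A34={x4,x5}
components per intersection:
  A1: {x8} {x10}
  A2: {x1,x6,x10} {x2,x9}
  A3: {x2,x9} {x4,x5} {x7,x11}
  A4: {x3,x8} {x4,x5}
  A12: {x10}
  A14: {x8}
  A23: {x2,x9}
  A34: {x4,x5}
C dims 9,4; δ0: rk 4, SNF 1^4
Ȟ^0: (9−4)−0=5 ⇒ Z^5
Ȟ^1: (4−0)−4=0 ⇒ 0
Ȟ^2: (0−0)−0=0 ⇒ 0

Ȟ^0 ≅ Z^5; Ȟ^1 ≅ 0; Ȟ^2 ≅ 0


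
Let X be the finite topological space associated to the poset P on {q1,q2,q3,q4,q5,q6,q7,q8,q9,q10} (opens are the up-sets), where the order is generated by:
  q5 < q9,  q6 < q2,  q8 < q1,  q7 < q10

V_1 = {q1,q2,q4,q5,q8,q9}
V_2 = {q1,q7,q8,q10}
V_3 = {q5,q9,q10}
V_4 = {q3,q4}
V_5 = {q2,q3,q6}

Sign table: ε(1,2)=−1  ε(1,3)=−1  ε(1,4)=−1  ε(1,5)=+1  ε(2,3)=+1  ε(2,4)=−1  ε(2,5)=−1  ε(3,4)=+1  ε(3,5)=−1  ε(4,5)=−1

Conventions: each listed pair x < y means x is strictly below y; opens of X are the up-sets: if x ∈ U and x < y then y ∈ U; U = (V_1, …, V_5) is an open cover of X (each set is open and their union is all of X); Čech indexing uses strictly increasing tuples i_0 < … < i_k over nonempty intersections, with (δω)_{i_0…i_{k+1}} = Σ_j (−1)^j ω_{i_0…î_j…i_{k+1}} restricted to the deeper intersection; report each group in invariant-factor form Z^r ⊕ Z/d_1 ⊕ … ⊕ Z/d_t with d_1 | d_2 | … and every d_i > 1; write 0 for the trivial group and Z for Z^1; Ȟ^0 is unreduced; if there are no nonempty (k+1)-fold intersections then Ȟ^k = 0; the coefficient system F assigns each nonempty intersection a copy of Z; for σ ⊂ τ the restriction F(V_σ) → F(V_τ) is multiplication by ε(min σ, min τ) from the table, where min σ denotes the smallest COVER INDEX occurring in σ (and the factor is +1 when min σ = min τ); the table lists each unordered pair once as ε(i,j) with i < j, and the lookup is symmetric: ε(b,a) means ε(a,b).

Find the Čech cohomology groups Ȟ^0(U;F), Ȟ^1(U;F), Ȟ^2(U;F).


Ȟ^0 ≅ Z, Ȟ^1 ≅ Z^2 and Ȟ^2 ≅ 0

nerve simplices:
  V12={q1,q8} V13={q5,q9} V14={q4} V15={q2} V23={q10} V45={q3}
C dims 5,6; δ0: rk 4, SNF 1^4
degree 0: 5−4−0 = 1 → Ȟ^0 ≅ Z
degree 1: 6−0−4 = 2 → Ȟ^1 ≅ Z^2
degree 2: 0−0−0 = 0 → Ȟ^2 ≅ 0


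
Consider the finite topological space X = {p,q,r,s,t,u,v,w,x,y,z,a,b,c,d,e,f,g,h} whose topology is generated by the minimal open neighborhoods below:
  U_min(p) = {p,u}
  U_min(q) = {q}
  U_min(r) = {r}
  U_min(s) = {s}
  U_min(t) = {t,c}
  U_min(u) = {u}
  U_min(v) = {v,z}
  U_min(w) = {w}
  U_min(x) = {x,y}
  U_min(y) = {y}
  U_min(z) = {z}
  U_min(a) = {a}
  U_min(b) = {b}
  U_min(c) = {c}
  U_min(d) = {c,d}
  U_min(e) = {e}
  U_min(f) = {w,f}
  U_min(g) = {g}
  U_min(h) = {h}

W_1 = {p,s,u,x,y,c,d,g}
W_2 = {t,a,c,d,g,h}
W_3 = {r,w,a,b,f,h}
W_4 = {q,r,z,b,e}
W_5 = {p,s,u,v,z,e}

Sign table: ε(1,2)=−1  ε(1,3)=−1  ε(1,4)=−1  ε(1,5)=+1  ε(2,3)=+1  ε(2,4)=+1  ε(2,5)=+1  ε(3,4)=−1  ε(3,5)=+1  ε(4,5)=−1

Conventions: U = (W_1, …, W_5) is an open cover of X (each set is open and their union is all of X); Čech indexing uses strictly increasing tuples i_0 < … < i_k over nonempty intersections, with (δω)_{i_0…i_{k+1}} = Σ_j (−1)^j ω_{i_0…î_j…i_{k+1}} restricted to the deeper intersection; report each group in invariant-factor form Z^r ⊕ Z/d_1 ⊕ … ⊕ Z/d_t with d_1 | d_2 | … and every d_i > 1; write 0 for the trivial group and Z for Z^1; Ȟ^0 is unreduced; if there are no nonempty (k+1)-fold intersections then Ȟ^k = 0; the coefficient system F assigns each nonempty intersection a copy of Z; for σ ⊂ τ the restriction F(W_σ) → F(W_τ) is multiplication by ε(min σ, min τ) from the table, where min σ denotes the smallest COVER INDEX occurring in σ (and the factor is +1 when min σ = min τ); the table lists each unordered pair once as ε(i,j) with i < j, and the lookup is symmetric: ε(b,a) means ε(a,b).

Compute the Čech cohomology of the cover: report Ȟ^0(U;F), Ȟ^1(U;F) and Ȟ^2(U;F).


Ȟ^0 = 0, Ȟ^1 = Z/2, Ȟ^2 = 0

nerve simplices:
  W12={c,d,g} W15={p,s,u} W23={a,h} W34={r,b} W45={z,e}
C dims 5,5; δ0: rk 5, SNF 1^4·2
degree 0: 5−5−0 = 0 → Ȟ^0 ≅ 0
degree 1: 5−0−5 = 0 plus torsion [2] → Ȟ^1 ≅ Z/2
degree 2: 0−0−0 = 0 → Ȟ^2 ≅ 0


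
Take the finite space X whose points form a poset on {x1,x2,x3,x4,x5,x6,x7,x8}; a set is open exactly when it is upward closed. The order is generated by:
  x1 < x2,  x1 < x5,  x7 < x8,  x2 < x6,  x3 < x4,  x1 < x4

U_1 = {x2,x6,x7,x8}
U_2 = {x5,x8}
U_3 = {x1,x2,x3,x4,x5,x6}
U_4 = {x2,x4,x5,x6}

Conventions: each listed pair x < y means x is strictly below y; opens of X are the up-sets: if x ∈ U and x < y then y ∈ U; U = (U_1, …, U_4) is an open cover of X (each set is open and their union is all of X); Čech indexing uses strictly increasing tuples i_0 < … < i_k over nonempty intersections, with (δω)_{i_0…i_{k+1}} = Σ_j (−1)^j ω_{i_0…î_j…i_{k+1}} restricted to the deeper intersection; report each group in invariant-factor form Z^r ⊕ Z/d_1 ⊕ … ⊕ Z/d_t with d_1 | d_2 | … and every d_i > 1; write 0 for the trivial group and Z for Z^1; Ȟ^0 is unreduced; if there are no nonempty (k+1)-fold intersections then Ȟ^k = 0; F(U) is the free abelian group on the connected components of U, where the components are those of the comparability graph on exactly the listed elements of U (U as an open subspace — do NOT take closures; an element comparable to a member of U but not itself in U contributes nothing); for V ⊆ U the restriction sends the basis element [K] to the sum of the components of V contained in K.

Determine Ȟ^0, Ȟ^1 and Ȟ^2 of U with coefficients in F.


nonempty overlaps:
  U12={x8} U13={x2,x6} U14={x2,x6} U23={x5} U24={x5} U34={x2,x4,x5,x6}
  U134={x2,x6} U234={x5}
components per intersection:
  U1: {x2,x6} {x7,x8}
  U2: {x5} {x8}
  U3: {x1,x2,x3,x4,x5,x6}
  U4: {x2,x6} {x4} {x5}
  U12: {x8}
  U13: {x2,x6}
  U14: {x2,x6}
  U23: {x5}
  U24: {x5}
  U34: {x2,x6} {x4} {x5}
  U134: {x2,x6}
  U234: {x5}
C dims 8,8,2; δ0: rk 6, SNF 1^6; δ1: rk 2, SNF 1^2
degree 0: 8−6−0 = 2 → Ȟ^0 ≅ Z^2
degree 1: 8−2−6 = 0 → Ȟ^1 ≅ 0
degree 2: 2−0−2 = 0 → Ȟ^2 ≅ 0

Ȟ^0 = Z^2,  Ȟ^1 = 0,  Ȟ^2 = 0


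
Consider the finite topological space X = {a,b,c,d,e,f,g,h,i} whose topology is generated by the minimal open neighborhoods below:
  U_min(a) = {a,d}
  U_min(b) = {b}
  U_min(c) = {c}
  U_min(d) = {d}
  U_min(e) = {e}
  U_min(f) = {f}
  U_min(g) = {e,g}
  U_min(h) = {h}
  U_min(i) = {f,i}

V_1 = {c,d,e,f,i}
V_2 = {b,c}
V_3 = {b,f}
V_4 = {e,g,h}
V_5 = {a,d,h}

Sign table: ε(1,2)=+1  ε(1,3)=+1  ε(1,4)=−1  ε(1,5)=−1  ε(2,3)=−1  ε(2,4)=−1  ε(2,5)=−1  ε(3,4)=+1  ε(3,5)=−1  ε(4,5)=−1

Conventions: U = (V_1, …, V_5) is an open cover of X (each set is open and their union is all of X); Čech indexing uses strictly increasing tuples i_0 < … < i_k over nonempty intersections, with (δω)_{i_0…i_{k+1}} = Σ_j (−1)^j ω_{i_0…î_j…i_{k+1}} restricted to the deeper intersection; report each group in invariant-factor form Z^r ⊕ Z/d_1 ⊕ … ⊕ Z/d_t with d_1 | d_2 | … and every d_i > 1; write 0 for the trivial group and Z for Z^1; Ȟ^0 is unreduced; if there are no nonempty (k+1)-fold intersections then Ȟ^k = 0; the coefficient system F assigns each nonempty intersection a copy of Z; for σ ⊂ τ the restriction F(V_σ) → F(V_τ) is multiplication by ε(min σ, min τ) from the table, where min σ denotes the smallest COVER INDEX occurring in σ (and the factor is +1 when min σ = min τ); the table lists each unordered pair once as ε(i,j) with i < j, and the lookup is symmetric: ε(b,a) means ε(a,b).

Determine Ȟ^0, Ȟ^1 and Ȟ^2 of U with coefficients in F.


nonempty overlaps:
  V12={c} V13={f} V14={e} V15={d} V23={b} V45={h}
C dims 5,6; δ0: rk 5, SNF 1^4·2
degree 0: 5−5−0 = 0 → Ȟ^0 ≅ 0
degree 1: 6−0−5 = 1 plus torsion [2] → Ȟ^1 ≅ Z ⊕ Z/2
degree 2: 0−0−0 = 0 → Ȟ^2 ≅ 0

Ȟ^0 ≅ 0, Ȟ^1 ≅ Z ⊕ Z/2 and Ȟ^2 ≅ 0


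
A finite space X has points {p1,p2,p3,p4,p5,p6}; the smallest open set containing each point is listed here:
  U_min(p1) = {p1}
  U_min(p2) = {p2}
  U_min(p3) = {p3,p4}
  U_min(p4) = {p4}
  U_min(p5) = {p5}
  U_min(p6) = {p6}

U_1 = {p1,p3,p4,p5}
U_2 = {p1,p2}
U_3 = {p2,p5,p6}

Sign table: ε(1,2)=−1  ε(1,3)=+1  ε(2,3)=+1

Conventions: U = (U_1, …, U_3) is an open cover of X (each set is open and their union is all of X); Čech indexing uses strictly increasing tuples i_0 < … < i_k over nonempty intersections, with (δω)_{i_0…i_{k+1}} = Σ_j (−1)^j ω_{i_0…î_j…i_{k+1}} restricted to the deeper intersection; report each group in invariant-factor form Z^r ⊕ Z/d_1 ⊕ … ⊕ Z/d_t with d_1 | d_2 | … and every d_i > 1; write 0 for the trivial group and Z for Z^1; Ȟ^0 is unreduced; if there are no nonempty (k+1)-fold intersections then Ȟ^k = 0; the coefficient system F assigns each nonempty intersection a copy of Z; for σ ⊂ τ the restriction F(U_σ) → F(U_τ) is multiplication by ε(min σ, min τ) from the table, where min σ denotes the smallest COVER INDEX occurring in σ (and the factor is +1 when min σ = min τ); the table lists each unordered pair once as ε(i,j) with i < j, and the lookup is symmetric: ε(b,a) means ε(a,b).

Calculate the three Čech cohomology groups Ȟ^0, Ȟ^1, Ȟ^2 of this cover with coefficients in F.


Ȟ^0 = 0; Ȟ^1 = Z/2; Ȟ^2 = 0

intersection data:
  U12={p1} U13={p5} U23={p2}
C dims 3,3; δ0: rk 3, SNF 1^2·2
Ȟ^0 = (3 − 3) − 0 = 0, so Ȟ^0 ≅ 0
Ȟ^1 = (3 − 0) − 3 = 0 plus torsion [2], so Ȟ^1 ≅ Z/2
Ȟ^2 = (0 − 0) − 0 = 0, so Ȟ^2 ≅ 0


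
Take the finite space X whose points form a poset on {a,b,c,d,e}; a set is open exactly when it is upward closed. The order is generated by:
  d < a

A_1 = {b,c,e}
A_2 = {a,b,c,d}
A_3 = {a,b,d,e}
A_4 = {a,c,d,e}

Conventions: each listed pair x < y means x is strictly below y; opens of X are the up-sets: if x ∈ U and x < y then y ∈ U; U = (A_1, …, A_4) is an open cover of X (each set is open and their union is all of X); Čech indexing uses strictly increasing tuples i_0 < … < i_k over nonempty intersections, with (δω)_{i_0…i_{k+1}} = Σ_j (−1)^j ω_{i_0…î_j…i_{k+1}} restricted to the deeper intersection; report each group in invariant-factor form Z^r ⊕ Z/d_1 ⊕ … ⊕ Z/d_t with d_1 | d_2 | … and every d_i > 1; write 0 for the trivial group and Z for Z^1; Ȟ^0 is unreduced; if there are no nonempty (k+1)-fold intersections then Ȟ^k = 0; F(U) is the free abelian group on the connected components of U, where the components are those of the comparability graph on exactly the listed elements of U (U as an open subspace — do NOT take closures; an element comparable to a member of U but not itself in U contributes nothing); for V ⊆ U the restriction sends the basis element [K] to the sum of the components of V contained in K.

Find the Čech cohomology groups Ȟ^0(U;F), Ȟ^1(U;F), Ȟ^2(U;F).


intersection data:
  A12={b,c} A13={b,e} A14={c,e} A23={a,b,d} A24={a,c,d} A34={a,d,e}
  A123={b} A124={c} A134={e} A234={a,d}
components per intersection:
  A1: {b} {c} {e}
  A2: {a,d} {b} {c}
  A3: {a,d} {b} {e}
  A4: {a,d} {c} {e}
  A12: {b} {c}
  A13: {b} {e}
  A14: {c} {e}
  A23: {a,d} {b}
  A24: {a,d} {c}
  A34: {a,d} {e}
  A123: {b}
  A124: {c}
  A134: {e}
  A234: {a,d}
C dims 12,12,4; δ0: rk 8, SNF 1^8; δ1: rk 4, SNF 1^4
Ȟ^0 = (12 − 8) − 0 = 4, so Ȟ^0 ≅ Z^4
Ȟ^1 = (12 − 4) − 8 = 0, so Ȟ^1 ≅ 0
Ȟ^2 = (4 − 0) − 4 = 0, so Ȟ^2 ≅ 0

Ȟ^0 ≅ Z^4, Ȟ^1 ≅ 0, Ȟ^2 ≅ 0


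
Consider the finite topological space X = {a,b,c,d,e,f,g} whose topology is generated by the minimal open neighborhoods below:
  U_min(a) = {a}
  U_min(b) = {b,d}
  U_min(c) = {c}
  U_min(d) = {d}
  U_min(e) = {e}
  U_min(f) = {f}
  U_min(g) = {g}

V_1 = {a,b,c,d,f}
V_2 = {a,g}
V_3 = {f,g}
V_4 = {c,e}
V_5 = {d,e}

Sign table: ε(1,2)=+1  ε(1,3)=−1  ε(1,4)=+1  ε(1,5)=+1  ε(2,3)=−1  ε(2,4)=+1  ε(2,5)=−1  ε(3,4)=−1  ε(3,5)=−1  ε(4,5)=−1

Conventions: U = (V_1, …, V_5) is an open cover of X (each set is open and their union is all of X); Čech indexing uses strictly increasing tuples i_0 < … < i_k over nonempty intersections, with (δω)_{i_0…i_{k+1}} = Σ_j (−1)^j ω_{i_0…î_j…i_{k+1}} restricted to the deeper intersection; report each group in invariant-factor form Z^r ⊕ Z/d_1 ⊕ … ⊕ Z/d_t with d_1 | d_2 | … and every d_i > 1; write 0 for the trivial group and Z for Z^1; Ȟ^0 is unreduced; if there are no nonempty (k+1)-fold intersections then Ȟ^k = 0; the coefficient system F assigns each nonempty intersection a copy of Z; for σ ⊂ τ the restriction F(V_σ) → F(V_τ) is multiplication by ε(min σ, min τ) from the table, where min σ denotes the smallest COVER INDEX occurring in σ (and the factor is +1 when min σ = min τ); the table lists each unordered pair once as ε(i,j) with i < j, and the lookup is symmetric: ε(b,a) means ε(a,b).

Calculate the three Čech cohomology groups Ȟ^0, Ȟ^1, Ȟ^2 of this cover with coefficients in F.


Ȟ^0(U;F) ≅ 0; Ȟ^1(U;F) ≅ Z ⊕ Z/2; Ȟ^2(U;F) ≅ 0

nonempty overlaps:
  V12={a} V13={f} V14={c} V15={d} V23={g} V45={e}
C dims 5,6; δ0: rk 5, SNF 1^4·2
degree 0: 5−5−0 = 0 → Ȟ^0 ≅ 0
degree 1: 6−0−5 = 1 plus torsion [2] → Ȟ^1 ≅ Z ⊕ Z/2
degree 2: 0−0−0 = 0 → Ȟ^2 ≅ 0


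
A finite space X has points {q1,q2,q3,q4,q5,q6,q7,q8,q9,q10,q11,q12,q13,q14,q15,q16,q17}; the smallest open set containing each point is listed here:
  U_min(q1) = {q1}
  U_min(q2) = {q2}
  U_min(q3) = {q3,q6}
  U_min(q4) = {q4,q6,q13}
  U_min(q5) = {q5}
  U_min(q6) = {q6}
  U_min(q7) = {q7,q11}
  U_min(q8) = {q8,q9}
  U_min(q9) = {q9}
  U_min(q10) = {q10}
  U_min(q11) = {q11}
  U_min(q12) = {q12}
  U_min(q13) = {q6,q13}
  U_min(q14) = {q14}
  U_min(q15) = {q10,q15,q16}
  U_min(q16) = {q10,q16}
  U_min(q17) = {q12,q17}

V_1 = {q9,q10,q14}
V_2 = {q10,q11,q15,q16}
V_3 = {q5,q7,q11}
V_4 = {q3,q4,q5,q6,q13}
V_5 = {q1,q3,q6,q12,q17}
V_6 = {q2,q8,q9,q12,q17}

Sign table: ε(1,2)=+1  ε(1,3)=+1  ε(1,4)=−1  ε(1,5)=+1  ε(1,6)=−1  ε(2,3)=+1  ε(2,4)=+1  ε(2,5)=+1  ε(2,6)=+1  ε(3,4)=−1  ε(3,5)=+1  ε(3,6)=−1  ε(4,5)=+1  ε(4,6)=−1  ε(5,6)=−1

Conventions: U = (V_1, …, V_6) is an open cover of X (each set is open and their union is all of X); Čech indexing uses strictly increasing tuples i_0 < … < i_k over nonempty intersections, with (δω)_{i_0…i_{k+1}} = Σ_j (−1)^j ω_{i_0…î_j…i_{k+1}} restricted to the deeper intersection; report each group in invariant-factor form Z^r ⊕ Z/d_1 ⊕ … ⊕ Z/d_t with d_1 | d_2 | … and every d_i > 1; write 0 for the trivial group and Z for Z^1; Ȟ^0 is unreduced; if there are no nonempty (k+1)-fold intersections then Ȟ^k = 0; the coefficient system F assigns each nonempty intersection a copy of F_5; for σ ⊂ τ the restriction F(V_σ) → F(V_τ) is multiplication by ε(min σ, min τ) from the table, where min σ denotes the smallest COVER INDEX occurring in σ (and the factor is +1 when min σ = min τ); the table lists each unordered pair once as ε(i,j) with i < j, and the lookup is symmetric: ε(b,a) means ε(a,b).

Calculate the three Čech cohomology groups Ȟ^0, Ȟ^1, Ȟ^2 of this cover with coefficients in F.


Ȟ^0 = 0, Ȟ^1 = 0 and Ȟ^2 = 0

nerve simplices:
  V12={q10} V16={q9} V23={q11} V34={q5} V45={q3,q6} V56={q12,q17}
C dims 6,6; δ0: rk_F5 6
degree 0: 6−6−0 = 0 → Ȟ^0 ≅ 0
degree 1: 6−0−6 = 0 → Ȟ^1 ≅ 0
degree 2: 0−0−0 = 0 → Ȟ^2 ≅ 0


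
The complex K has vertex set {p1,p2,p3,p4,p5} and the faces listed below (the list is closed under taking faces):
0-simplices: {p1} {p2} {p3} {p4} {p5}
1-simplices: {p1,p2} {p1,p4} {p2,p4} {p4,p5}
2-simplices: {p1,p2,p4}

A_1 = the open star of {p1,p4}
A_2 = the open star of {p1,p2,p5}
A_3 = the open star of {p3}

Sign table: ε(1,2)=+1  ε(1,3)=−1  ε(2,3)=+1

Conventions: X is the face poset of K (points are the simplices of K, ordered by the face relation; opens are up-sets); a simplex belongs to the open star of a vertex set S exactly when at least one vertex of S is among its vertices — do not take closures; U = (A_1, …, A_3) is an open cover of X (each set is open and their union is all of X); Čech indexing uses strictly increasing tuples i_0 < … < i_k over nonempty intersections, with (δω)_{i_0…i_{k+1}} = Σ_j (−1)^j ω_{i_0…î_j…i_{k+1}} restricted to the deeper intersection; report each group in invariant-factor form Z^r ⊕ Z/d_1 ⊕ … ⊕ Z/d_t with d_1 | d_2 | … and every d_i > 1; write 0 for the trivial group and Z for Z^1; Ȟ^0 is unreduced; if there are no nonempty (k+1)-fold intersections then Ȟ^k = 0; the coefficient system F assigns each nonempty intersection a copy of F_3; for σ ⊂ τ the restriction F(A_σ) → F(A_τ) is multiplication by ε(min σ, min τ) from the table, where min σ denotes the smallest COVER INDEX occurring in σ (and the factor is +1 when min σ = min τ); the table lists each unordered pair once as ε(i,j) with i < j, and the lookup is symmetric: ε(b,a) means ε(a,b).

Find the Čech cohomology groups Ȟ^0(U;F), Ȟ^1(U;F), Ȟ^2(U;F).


nerve of the cover:
  A1={{p1},{p4},{p1,p2},{p1,p4},{p2,p4},{p4,p5},{p1,p2,p4}} A2={{p1},{p2},{p5},{p1,p2},{p1,p4},{p2,p4},{p4,p5},{p1,p2,p4}} A3={{p3}}
  A12={{p1},{p1,p2},{p1,p4},{p2,p4},{p4,p5},{p1,p2,p4}}
C dims 3,1; δ0: rk_F3 1
Ȟ^0 = (3 − 1) − 0 = 2, so Ȟ^0 ≅ Z/3 ⊕ Z/3
Ȟ^1 = (1 − 0) − 1 = 0, so Ȟ^1 ≅ 0
Ȟ^2 = (0 − 0) − 0 = 0, so Ȟ^2 ≅ 0

Ȟ^0 = Z/3 ⊕ Z/3,  Ȟ^1 = 0,  Ȟ^2 = 0


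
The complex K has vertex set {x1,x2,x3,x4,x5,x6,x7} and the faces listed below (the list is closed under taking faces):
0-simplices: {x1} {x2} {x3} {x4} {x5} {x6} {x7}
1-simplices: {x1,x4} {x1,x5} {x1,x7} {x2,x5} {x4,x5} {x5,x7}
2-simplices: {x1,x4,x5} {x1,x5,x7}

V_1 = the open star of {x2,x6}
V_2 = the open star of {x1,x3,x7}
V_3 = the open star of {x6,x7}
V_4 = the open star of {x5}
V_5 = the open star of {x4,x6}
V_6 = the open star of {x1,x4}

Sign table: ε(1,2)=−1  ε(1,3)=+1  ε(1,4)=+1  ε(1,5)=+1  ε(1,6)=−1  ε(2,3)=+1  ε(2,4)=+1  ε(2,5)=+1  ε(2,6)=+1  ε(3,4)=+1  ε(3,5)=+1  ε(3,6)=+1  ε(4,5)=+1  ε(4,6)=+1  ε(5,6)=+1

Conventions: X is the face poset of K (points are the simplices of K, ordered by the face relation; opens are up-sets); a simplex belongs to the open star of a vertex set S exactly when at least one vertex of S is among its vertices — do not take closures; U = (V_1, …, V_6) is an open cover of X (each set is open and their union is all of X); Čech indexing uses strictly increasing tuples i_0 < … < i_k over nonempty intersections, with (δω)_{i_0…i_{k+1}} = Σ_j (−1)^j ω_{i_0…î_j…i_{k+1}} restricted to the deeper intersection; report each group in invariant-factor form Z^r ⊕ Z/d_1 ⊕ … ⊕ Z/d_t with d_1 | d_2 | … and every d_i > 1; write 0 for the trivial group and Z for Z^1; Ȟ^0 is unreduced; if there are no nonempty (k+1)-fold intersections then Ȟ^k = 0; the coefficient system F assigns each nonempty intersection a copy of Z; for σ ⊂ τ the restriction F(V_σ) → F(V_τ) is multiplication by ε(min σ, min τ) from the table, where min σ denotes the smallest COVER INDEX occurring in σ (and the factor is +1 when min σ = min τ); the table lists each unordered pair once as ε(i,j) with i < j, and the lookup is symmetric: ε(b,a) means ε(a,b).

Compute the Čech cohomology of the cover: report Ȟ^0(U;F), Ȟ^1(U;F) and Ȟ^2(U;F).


nonempty overlaps:
  V1={{x2},{x6},{x2,x5}} V2={{x1},{x3},{x7},{x1,x4},{x1,x5},{x1,x7},{x5,x7},{x1,x4,x5},{x1,x5,x7}} V3={{x6},{x7},{x1,x7},{x5,x7},{x1,x5,x7}} V4={{x5},{x1,x5},{x2,x5},{x4,x5},{x5,x7},{x1,x4,x5},{x1,x5,x7}} V5={{x4},{x6},{x1,x4},{x4,x5},{x1,x4,x5}} V6={{x1},{x4},{x1,x4},{x1,x5},{x1,x7},{x4,x5},{x1,x4,x5},{x1,x5,x7}}
  V13={{x6}} V14={{x2,x5}} V15={{x6}} V23={{x7},{x1,x7},{x5,x7},{x1,x5,x7}} V24={{x1,x5},{x5,x7},{x1,x4,x5},{x1,x5,x7}} V25={{x1,x4},{x1,x4,x5}} V26={{x1},{x1,x4},{x1,x5},{x1,x7},{x1,x4,x5},{x1,x5,x7}} V34={{x5,x7},{x1,x5,x7}} V35={{x6}} V36={{x1,x7},{x1,x5,x7}} V45={{x4,x5},{x1,x4,x5}} V46={{x1,x5},{x4,x5},{x1,x4,x5},{x1,x5,x7}} V56={{x4},{x1,x4},{x4,x5},{x1,x4,x5}}
  V135={{x6}} V234={{x5,x7},{x1,x5,x7}} V236={{x1,x7},{x1,x5,x7}} V245={{x1,x4,x5}} V246={{x1,x5},{x1,x4,x5},{x1,x5,x7}} V256={{x1,x4},{x1,x4,x5}} V346={{x1,x5,x7}} V456={{x4,x5},{x1,x4,x5}}
  V2346={{x1,x5,x7}} V2456={{x1,x4,x5}}
C dims 6,13,8,2; δ0: rk 5, SNF 1^5; δ1: rk 6, SNF 1^6; δ2: rk 2, SNF 1^2
degree 0: 6−5−0 = 1 → Ȟ^0 ≅ Z
degree 1: 13−6−5 = 2 → Ȟ^1 ≅ Z^2
degree 2: 8−2−6 = 0 → Ȟ^2 ≅ 0

Ȟ^0 ≅ Z, Ȟ^1 ≅ Z^2, Ȟ^2 ≅ 0


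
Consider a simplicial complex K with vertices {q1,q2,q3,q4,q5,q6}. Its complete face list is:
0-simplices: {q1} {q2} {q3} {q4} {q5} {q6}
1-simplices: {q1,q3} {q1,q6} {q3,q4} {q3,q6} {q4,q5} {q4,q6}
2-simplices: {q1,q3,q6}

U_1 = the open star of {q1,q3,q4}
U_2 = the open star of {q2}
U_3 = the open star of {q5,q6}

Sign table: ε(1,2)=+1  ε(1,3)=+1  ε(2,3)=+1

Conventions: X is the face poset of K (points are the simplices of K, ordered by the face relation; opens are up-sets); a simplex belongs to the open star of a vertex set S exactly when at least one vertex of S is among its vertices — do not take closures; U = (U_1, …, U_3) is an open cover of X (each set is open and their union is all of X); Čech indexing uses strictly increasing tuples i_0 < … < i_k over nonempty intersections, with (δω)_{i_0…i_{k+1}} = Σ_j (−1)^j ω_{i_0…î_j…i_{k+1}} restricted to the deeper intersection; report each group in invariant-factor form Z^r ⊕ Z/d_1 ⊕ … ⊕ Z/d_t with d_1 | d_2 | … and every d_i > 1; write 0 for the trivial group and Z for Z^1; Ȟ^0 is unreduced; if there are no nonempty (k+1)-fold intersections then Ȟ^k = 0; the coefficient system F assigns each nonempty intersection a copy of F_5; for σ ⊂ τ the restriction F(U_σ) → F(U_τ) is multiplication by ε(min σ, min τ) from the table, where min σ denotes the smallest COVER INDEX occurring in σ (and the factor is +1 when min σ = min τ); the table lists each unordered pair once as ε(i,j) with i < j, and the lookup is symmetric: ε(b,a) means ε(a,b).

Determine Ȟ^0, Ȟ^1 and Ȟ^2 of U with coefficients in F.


nerve of the cover:
  U1={{q1},{q3},{q4},{q1,q3},{q1,q6},{q3,q4},{q3,q6},{q4,q5},{q4,q6},{q1,q3,q6}} U2={{q2}} U3={{q5},{q6},{q1,q6},{q3,q6},{q4,q5},{q4,q6},{q1,q3,q6}}
  U13={{q1,q6},{q3,q6},{q4,q5},{q4,q6},{q1,q3,q6}}
C dims 3,1; δ0: rk_F5 1
Ȟ^0 = (3 − 1) − 0 = 2, so Ȟ^0 ≅ Z/5 ⊕ Z/5
Ȟ^1 = (1 − 0) − 1 = 0, so Ȟ^1 ≅ 0
Ȟ^2 = (0 − 0) − 0 = 0, so Ȟ^2 ≅ 0

Ȟ^0 = Z/5 ⊕ Z/5,  Ȟ^1 = 0,  Ȟ^2 = 0


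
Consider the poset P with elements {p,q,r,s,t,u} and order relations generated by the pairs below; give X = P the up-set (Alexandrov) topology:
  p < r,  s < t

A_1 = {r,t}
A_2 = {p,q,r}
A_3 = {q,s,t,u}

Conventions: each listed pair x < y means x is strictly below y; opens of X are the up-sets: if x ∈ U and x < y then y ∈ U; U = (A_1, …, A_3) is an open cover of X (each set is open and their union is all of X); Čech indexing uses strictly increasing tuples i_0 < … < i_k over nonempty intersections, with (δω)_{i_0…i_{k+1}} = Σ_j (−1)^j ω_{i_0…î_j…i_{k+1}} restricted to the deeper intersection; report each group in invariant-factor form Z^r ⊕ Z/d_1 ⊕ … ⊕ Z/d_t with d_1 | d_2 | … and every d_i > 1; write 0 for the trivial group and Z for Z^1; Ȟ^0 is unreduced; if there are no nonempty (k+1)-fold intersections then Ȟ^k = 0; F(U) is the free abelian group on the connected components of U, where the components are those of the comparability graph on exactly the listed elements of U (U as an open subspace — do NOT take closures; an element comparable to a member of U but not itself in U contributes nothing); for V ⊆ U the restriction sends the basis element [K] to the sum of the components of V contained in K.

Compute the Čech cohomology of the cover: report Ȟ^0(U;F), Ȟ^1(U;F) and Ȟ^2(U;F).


nonempty intersections:
  A12={r} A13={t} A23={q}
components per intersection:
  A1: {r} {t}
  A2: {p,r} {q}
  A3: {q} {s,t} {u}
  A12: {r}
  A13: {t}
  A23: {q}
C dims 7,3; δ0: rk 3, SNF 1^3
Ȟ^0: (7−3)−0=4 ⇒ Z^4
Ȟ^1: (3−0)−3=0 ⇒ 0
Ȟ^2: (0−0)−0=0 ⇒ 0

Ȟ^0 = Z^4, Ȟ^1 = 0 and Ȟ^2 = 0


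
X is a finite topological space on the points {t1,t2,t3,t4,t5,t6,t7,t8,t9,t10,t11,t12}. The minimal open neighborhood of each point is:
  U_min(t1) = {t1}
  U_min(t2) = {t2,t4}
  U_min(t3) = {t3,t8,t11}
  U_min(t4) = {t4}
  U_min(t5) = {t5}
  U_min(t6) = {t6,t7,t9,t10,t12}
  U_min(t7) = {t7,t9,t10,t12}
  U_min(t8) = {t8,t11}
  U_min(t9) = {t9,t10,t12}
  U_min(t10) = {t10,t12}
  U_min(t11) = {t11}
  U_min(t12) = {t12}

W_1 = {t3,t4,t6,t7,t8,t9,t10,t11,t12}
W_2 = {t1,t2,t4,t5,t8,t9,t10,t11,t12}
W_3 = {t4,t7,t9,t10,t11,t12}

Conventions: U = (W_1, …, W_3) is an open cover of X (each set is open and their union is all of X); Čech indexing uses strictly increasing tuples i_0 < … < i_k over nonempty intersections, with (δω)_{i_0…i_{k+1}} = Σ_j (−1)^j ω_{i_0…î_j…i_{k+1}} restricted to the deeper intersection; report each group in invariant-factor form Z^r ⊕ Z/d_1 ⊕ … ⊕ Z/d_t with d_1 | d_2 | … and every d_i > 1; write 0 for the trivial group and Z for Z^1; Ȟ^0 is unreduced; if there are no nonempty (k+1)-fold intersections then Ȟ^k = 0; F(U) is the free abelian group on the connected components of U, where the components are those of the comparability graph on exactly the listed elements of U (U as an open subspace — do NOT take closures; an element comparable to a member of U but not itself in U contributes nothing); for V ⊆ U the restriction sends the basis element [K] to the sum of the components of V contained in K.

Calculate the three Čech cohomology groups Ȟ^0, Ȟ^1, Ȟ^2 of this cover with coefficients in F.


Ȟ^0 ≅ Z^5, Ȟ^1 ≅ 0 and Ȟ^2 ≅ 0

nerve simplices:
  W12={t4,t8,t9,t10,t11,t12} W13={t4,t7,t9,t10,t11,t12} W23={t4,t9,t10,t11,t12}
  W123={t4,t9,t10,t11,t12}
components per intersection:
  W1: {t3,t8,t11} {t4} {t6,t7,t9,t10,t12}
  W2: {t1} {t2,t4} {t5} {t8,t11} {t9,t10,t12}
  W3: {t4} {t7,t9,t10,t12} {t11}
  W12: {t4} {t8,t11} {t9,t10,t12}
  W13: {t4} {t7,t9,t10,t12} {t11}
  W23: {t4} {t9,t10,t12} {t11}
  W123: {t4} {t9,t10,t12} {t11}
C dims 11,9,3; δ0: rk 6, SNF 1^6; δ1: rk 3, SNF 1^3
degree 0: 11−6−0 = 5 → Ȟ^0 ≅ Z^5
degree 1: 9−3−6 = 0 → Ȟ^1 ≅ 0
degree 2: 3−0−3 = 0 → Ȟ^2 ≅ 0


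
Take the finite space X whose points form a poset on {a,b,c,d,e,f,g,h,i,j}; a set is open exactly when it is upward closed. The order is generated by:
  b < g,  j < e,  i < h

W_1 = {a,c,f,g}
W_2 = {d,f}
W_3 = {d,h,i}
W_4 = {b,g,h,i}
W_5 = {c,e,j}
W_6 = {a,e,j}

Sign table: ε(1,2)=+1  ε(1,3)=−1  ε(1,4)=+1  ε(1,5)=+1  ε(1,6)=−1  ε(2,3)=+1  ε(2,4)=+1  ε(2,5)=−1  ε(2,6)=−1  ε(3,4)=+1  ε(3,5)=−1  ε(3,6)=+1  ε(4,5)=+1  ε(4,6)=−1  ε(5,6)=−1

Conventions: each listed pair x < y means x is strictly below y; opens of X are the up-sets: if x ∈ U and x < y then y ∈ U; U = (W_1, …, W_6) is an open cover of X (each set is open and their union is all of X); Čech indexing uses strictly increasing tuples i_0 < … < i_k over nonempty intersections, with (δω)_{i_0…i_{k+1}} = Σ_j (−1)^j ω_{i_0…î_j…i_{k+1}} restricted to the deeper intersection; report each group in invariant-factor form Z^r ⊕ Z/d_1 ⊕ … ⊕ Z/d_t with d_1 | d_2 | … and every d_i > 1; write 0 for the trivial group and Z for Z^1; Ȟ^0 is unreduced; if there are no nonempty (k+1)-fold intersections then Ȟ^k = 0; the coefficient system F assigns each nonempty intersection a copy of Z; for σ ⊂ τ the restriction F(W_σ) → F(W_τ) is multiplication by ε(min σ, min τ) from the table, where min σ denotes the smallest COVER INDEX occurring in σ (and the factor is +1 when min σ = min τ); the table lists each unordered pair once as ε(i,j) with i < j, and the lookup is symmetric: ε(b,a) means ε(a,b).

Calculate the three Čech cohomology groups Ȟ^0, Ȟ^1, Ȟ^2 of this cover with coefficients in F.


Ȟ^0(U;F) ≅ Z, Ȟ^1(U;F) ≅ Z^2 and Ȟ^2(U;F) ≅ 0

nonempty intersections:
  W12={f} W14={g} W15={c} W16={a} W23={d} W34={h,i} W56={e,j}
C dims 6,7; δ0: rk 5, SNF 1^5
Ȟ^0: (6−5)−0=1 ⇒ Z
Ȟ^1: (7−0)−5=2 ⇒ Z^2
Ȟ^2: (0−0)−0=0 ⇒ 0


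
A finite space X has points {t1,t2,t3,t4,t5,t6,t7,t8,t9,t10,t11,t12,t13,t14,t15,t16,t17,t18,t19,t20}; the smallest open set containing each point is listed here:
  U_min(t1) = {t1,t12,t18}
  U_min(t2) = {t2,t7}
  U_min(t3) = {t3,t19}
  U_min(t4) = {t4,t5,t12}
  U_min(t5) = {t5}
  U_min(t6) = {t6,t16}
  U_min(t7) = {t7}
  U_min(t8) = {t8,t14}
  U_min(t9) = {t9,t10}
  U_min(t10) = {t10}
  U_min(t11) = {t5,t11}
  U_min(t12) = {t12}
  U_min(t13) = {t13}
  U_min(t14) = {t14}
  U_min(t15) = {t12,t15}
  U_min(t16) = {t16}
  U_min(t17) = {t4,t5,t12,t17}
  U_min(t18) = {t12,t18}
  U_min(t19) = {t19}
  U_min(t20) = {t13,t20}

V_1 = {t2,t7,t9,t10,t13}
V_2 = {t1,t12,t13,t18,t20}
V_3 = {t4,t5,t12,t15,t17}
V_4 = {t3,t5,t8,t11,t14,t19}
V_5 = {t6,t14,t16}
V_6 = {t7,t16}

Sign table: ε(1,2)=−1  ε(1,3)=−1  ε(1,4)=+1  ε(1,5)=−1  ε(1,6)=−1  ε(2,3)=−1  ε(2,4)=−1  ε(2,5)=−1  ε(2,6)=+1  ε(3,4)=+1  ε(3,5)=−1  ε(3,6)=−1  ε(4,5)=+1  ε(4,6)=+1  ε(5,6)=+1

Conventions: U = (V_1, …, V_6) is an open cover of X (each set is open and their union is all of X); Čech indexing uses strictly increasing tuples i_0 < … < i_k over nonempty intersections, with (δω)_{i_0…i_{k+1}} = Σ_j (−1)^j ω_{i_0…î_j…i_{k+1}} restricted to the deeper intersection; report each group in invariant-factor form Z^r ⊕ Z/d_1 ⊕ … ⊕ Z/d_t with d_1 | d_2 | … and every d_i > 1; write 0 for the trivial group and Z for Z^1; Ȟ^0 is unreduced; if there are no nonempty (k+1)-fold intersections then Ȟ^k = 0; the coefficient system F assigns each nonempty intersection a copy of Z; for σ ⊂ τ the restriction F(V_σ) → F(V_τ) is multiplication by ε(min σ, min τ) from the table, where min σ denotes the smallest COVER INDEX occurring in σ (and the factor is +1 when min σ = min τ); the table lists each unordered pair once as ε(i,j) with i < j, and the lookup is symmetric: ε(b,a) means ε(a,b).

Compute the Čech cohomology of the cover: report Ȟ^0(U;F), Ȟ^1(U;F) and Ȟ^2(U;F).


Ȟ^0 = 0, Ȟ^1 = Z/2, Ȟ^2 = 0

nerve of the cover:
  V12={t13} V16={t7} V23={t12} V34={t5} V45={t14} V56={t16}
C dims 6,6; δ0: rk 6, SNF 1^5·2
Ȟ^0 = (6 − 6) − 0 = 0, so Ȟ^0 ≅ 0
Ȟ^1 = (6 − 0) − 6 = 0 plus torsion [2], so Ȟ^1 ≅ Z/2
Ȟ^2 = (0 − 0) − 0 = 0, so Ȟ^2 ≅ 0


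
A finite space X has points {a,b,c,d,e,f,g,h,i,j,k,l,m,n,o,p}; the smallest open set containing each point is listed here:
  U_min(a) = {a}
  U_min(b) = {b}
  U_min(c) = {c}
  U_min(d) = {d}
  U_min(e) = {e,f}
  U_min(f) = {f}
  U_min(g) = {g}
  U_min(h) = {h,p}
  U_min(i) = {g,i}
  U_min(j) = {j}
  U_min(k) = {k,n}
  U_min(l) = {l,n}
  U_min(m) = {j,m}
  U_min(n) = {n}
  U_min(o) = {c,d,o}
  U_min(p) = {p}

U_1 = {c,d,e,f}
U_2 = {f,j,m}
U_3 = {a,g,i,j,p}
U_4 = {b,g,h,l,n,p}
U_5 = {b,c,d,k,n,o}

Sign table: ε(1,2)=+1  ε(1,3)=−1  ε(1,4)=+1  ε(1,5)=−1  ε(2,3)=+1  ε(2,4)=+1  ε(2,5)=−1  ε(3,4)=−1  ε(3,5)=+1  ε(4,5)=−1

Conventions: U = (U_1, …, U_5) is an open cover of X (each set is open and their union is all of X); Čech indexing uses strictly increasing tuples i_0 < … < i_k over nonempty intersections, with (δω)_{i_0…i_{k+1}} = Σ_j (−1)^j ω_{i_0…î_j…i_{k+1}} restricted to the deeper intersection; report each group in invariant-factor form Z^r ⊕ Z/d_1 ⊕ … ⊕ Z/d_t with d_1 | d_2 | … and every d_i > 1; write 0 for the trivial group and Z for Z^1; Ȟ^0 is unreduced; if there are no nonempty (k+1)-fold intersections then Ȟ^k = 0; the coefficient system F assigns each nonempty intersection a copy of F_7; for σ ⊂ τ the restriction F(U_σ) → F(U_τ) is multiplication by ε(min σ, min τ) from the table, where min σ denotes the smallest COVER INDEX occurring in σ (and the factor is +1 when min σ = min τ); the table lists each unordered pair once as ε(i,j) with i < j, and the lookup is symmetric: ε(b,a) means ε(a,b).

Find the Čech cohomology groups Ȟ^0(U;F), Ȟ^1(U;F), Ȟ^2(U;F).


Ȟ^0(U;F) ≅ 0, Ȟ^1(U;F) ≅ 0, Ȟ^2(U;F) ≅ 0

intersection data:
  U12={f} U15={c,d} U23={j} U34={g,p} U45={b,n}
C dims 5,5; δ0: rk_F7 5
Ȟ^0 = (5 − 5) − 0 = 0, so Ȟ^0 ≅ 0
Ȟ^1 = (5 − 0) − 5 = 0, so Ȟ^1 ≅ 0
Ȟ^2 = (0 − 0) − 0 = 0, so Ȟ^2 ≅ 0


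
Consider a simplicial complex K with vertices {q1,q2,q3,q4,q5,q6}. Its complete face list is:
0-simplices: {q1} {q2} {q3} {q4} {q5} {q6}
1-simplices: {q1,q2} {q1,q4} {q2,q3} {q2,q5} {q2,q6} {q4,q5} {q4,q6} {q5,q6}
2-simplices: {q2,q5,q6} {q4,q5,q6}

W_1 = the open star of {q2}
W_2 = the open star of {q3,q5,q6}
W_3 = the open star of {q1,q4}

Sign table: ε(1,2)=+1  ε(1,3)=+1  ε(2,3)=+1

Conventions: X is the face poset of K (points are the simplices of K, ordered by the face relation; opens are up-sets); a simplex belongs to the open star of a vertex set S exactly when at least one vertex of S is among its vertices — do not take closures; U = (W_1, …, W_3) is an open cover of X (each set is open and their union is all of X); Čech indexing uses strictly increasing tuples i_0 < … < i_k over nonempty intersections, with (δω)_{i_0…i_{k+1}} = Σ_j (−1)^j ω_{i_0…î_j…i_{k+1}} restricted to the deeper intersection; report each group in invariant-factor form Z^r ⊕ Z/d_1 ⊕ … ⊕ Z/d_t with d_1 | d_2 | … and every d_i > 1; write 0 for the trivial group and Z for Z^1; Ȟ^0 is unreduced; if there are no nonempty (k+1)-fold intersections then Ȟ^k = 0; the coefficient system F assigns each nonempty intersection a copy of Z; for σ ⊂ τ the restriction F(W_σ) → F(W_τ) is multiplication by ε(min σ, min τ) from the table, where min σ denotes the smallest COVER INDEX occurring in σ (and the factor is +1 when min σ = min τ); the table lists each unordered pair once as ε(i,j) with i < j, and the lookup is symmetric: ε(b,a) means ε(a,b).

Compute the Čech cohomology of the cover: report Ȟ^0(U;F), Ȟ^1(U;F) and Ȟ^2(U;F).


intersection data:
  W1={{q2},{q1,q2},{q2,q3},{q2,q5},{q2,q6},{q2,q5,q6}} W2={{q3},{q5},{q6},{q2,q3},{q2,q5},{q2,q6},{q4,q5},{q4,q6},{q5,q6},{q2,q5,q6},{q4,q5,q6}} W3={{q1},{q4},{q1,q2},{q1,q4},{q4,q5},{q4,q6},{q4,q5,q6}}
  W12={{q2,q3},{q2,q5},{q2,q6},{q2,q5,q6}} W13={{q1,q2}} W23={{q4,q5},{q4,q6},{q4,q5,q6}}
C dims 3,3; δ0: rk 2, SNF 1^2
Ȟ^0 = (3 − 2) − 0 = 1, so Ȟ^0 ≅ Z
Ȟ^1 = (3 − 0) − 2 = 1, so Ȟ^1 ≅ Z
Ȟ^2 = (0 − 0) − 0 = 0, so Ȟ^2 ≅ 0

Ȟ^0 = Z, Ȟ^1 = Z and Ȟ^2 = 0


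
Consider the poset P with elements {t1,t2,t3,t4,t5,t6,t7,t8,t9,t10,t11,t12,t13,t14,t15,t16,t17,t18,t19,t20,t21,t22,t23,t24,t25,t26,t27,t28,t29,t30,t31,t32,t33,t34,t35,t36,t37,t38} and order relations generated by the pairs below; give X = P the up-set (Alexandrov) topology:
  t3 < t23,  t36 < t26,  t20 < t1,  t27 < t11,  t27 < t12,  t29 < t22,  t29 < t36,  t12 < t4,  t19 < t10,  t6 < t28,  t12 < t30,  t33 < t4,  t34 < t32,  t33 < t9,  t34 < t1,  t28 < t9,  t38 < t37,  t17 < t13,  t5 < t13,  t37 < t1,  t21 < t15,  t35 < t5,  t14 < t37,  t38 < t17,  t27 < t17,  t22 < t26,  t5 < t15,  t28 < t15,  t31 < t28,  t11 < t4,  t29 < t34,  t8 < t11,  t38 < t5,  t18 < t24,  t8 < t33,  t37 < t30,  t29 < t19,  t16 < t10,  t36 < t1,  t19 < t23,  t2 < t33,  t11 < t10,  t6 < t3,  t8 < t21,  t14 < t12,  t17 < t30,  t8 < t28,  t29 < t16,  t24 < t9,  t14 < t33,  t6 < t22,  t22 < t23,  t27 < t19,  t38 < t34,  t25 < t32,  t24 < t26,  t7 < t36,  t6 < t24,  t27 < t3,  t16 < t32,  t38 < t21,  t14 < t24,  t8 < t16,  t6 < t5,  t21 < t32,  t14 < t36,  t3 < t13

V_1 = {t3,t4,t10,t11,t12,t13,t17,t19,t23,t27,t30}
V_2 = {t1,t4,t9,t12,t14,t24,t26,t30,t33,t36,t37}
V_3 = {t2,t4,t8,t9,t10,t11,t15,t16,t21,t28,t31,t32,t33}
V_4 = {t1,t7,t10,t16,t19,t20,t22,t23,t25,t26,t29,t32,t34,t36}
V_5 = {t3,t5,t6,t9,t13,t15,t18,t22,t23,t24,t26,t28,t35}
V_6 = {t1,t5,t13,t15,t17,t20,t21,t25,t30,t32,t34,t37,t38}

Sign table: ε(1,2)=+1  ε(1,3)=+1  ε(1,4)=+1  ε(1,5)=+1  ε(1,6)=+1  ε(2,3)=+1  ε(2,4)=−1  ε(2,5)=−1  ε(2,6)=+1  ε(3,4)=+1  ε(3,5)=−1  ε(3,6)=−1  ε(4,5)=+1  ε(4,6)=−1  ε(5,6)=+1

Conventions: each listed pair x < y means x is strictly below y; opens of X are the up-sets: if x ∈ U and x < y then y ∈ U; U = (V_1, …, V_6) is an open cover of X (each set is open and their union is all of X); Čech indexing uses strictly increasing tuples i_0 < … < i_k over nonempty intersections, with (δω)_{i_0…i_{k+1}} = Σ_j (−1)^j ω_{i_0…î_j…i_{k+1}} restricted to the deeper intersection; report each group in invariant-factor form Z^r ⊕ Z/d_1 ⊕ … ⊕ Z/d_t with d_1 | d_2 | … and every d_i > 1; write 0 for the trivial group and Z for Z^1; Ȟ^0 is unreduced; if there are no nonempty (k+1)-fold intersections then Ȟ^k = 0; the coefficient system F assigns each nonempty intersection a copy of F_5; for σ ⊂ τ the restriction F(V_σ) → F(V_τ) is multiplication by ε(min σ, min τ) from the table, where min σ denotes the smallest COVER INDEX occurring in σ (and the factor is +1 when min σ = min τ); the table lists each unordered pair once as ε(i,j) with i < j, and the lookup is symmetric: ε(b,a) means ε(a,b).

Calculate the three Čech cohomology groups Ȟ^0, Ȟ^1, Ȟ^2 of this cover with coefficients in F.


nerve simplices:
  V12={t4,t12,t30} V13={t4,t10,t11} V14={t10,t19,t23} V15={t3,t13,t23} V16={t13,t17,t30} V23={t4,t9,t33} V24={t1,t26,t36} V25={t9,t24,t26} V26={t1,t30,t37} V34={t10,t16,t32} V35={t9,t15,t28} V36={t15,t21,t32} V45={t22,t23,t26} V46={t1,t20,t25,t32,t34} V56={t5,t13,t15}
  V123={t4} V126={t30} V134={t10} V145={t23} V156={t13} V235={t9} V245={t26} V246={t1} V346={t32} V356={t15}
C dims 6,15,10; δ0: rk_F5 6; δ1: rk_F5 9
degree 0: 6−6−0 = 0 → Ȟ^0 ≅ 0
degree 1: 15−9−6 = 0 → Ȟ^1 ≅ 0
degree 2: 10−0−9 = 1 → Ȟ^2 ≅ Z/5

Ȟ^0(U;F) ≅ 0, Ȟ^1(U;F) ≅ 0, Ȟ^2(U;F) ≅ Z/5


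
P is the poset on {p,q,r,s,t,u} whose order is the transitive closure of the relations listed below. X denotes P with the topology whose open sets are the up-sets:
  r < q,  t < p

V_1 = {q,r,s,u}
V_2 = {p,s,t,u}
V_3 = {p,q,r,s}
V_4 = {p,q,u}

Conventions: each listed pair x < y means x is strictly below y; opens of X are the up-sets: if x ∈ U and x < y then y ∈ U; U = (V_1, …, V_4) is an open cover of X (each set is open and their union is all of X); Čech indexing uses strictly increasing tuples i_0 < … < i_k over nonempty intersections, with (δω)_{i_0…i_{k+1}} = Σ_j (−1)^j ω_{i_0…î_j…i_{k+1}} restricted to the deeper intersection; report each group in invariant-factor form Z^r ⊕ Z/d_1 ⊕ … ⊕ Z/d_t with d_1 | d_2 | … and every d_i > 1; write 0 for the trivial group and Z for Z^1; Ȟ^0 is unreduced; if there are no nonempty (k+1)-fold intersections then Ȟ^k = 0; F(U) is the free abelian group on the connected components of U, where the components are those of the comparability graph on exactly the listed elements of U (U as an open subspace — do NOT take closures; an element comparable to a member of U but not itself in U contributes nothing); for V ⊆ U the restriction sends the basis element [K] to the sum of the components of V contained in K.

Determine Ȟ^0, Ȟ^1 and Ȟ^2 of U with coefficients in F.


nerve of the cover:
  V12={s,u} V13={q,r,s} V14={q,u} V23={p,s} V24={p,u} V34={p,q}
  V123={s} V124={u} V134={q} V234={p}
components per intersection:
  V1: {q,r} {s} {u}
  V2: {p,t} {s} {u}
  V3: {p} {q,r} {s}
  V4: {p} {q} {u}
  V12: {s} {u}
  V13: {q,r} {s}
  V14: {q} {u}
  V23: {p} {s}
  V24: {p} {u}
  V34: {p} {q}
  V123: {s}
  V124: {u}
  V134: {q}
  V234: {p}
C dims 12,12,4; δ0: rk 8, SNF 1^8; δ1: rk 4, SNF 1^4
Ȟ^0 = (12 − 8) − 0 = 4, so Ȟ^0 ≅ Z^4
Ȟ^1 = (12 − 4) − 8 = 0, so Ȟ^1 ≅ 0
Ȟ^2 = (4 − 0) − 4 = 0, so Ȟ^2 ≅ 0

Ȟ^0 ≅ Z^4, Ȟ^1 ≅ 0 and Ȟ^2 ≅ 0
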